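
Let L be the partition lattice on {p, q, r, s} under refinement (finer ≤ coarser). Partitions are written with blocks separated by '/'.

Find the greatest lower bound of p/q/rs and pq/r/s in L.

p/q/r/s

Common lower bounds of {p/q/rs, pq/r/s}: p/q/r/s.
The greatest among these is p/q/r/s.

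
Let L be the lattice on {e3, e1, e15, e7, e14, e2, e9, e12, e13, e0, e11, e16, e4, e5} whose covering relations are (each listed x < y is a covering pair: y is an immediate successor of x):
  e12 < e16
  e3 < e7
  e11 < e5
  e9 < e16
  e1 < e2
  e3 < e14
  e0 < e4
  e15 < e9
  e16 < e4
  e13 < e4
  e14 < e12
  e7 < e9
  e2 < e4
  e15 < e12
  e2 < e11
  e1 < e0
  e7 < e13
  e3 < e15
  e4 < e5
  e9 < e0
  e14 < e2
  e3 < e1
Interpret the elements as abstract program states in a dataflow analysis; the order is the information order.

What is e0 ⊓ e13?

e7

Common lower bounds of {e0, e13}: e3, e7.
The greatest among these is e7.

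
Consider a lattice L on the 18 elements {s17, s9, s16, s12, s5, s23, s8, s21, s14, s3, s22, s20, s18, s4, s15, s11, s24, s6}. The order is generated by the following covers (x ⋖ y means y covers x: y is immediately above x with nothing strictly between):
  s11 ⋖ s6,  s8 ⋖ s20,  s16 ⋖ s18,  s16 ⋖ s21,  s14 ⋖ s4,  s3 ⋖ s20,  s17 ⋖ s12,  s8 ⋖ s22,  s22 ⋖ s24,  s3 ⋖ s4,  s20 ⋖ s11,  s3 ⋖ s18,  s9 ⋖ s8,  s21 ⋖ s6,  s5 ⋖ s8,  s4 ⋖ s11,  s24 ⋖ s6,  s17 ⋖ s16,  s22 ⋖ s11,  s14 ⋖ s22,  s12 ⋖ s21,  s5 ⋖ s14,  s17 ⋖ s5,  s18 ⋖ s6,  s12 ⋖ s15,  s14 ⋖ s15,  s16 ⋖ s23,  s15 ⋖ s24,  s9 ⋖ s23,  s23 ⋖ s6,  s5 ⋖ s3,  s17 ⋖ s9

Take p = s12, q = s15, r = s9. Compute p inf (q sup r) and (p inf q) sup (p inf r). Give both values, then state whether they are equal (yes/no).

s12; s12; yes

q sup r = s24, so p inf (q sup r) = s12 inf s24 = s12.
p inf q = s12 and p inf r = s17, so (p inf q) sup (p inf r) = s12 sup s17 = s12.
Equal: yes.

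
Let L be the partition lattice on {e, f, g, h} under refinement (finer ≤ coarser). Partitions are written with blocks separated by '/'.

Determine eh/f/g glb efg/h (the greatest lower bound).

e/f/g/h

The meet (common refinement) of eh/f/g and efg/h intersects blocks pairwise, giving e/f/g/h.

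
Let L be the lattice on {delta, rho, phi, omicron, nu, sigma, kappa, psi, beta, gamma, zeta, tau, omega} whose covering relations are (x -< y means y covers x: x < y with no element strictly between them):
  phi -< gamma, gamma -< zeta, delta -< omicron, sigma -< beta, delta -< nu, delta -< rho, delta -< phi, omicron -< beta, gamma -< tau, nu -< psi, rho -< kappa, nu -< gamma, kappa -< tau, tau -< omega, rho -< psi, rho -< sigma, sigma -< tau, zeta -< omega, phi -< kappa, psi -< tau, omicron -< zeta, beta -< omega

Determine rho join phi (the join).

Common upper bounds of {rho, phi}: kappa, omega, tau.
The least among these is kappa.

kappa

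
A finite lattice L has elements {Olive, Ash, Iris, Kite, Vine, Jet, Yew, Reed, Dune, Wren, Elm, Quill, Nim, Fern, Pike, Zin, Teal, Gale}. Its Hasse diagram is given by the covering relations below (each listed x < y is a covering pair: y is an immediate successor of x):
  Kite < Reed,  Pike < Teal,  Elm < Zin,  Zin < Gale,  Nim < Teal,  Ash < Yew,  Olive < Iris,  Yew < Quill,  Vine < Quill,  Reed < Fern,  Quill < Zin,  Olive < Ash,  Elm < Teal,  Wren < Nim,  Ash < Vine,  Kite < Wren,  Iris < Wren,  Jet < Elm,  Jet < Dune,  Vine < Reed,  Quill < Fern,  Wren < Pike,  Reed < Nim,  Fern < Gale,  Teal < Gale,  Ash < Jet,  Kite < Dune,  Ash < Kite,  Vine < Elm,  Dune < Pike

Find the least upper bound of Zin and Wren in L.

Common upper bounds of {Zin, Wren}: Gale.
The least among these is Gale.

Gale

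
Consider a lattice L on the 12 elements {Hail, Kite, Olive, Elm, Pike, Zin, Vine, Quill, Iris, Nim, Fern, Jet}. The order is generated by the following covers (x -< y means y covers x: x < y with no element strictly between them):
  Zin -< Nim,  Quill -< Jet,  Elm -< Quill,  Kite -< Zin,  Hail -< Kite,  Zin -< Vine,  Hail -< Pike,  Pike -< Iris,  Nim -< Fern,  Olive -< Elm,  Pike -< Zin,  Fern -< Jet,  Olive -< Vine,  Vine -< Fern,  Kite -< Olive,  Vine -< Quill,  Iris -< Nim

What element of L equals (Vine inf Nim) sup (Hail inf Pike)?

Vine ∧ Nim = Zin
Hail ∧ Pike = Hail
Zin ∨ Hail = Zin

Zin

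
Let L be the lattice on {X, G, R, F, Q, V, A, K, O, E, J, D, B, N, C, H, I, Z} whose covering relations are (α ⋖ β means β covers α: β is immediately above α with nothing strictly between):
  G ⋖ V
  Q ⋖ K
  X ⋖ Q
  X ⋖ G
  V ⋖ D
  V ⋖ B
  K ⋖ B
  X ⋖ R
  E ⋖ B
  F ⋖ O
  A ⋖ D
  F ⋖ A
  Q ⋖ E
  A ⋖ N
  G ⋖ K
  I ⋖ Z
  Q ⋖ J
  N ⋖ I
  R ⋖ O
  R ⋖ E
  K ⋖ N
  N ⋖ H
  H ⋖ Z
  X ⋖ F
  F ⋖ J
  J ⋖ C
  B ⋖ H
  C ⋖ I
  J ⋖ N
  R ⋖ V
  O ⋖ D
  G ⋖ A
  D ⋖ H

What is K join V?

Common upper bounds of {K, V}: B, H, Z.
The least among these is B.

B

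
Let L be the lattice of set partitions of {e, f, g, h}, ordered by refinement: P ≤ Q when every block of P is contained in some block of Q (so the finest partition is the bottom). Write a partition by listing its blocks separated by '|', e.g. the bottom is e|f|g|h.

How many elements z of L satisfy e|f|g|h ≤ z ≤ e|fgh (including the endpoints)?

5

The interval [e|f|g|h, e|fgh] = {e|fgh, e|fg|h, e|fh|g, e|f|gh, e|f|g|h}, which has 5 elements.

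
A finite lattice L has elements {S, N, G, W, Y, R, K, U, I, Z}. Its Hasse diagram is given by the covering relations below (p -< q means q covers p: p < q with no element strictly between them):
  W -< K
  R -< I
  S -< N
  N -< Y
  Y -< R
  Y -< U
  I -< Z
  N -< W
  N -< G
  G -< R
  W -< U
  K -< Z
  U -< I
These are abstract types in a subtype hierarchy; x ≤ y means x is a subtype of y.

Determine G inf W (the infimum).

N

Common lower bounds of {G, W}: N, S.
The greatest among these is N.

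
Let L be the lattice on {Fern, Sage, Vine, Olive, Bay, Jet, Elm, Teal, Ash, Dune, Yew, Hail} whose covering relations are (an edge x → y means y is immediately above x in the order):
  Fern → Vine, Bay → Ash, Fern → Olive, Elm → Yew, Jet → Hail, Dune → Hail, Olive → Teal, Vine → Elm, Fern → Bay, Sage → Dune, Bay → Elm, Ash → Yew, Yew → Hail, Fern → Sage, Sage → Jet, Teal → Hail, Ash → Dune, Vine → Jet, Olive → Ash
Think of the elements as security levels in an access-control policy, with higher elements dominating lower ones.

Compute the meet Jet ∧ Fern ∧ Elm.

Fern

Common lower bounds of {Jet, Fern, Elm}: Fern.
The greatest among these is Fern.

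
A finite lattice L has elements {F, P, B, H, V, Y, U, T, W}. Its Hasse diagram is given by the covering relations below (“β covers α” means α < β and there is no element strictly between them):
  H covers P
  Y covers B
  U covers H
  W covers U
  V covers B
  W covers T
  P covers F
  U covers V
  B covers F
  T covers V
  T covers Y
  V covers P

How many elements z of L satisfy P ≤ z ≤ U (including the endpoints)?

4

The interval [P, U] = {H, P, U, V}, which has 4 elements.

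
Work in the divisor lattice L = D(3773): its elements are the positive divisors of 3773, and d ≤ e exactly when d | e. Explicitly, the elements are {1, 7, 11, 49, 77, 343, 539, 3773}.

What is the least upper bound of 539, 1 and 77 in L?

539

In the divisibility order, the join is the least common multiple: lcm(539, 1, 77) = 539.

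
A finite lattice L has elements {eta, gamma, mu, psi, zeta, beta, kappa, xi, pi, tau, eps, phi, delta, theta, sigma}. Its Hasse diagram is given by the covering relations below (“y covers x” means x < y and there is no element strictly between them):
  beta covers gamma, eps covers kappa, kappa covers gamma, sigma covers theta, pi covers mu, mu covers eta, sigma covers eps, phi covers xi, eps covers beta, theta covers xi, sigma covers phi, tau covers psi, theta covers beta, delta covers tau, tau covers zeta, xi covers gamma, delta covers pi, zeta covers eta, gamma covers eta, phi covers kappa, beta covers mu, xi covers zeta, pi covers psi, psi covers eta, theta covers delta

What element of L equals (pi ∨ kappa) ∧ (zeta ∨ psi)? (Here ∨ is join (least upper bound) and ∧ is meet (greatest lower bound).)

pi ∨ kappa = sigma
zeta ∨ psi = tau
sigma ∧ tau = tau

tau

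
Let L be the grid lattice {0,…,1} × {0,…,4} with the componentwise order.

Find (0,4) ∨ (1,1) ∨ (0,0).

In a product of chains, the join is componentwise max, giving (1,4).

(1,4)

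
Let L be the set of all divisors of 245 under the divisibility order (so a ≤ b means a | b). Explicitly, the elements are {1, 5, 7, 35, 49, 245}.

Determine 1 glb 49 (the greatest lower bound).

In the divisibility order, the meet is the greatest common divisor: gcd(1, 49) = 1.

1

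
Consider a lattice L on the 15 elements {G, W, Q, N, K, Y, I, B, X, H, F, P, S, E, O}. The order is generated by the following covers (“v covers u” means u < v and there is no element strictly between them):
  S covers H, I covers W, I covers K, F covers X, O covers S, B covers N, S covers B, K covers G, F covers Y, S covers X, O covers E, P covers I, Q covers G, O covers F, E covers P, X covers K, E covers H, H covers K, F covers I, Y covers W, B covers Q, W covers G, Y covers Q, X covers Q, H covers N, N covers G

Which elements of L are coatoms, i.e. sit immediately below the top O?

E, F, S

The coatoms are exactly the elements covered by O: E, F, S.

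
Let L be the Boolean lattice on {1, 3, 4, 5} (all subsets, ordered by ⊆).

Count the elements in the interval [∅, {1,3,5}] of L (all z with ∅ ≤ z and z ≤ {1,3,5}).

8

The interval [∅, {1,3,5}] = {{1,3,5}, {1,3}, {1,5}, {1}, {3,5}, {3}, {5}, ∅}, which has 8 elements.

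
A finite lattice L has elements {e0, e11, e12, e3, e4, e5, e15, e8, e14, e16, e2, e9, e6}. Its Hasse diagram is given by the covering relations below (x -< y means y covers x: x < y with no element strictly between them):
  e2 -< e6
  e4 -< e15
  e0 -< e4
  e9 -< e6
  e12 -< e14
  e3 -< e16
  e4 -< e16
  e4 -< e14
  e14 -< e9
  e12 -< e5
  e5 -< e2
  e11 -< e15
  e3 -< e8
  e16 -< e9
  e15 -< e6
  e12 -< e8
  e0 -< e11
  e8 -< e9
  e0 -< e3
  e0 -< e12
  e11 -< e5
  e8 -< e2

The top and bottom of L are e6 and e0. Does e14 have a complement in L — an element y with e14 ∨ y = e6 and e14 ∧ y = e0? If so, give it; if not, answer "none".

Need y with e14 ∨ y = e6 and e14 ∧ y = e0.
Checking each element gives: e11.

e11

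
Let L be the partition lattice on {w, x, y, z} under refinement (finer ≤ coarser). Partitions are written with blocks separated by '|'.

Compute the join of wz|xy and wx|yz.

wxyz

Common upper bounds of {wz|xy, wx|yz}: wxyz.
The least among these is wxyz.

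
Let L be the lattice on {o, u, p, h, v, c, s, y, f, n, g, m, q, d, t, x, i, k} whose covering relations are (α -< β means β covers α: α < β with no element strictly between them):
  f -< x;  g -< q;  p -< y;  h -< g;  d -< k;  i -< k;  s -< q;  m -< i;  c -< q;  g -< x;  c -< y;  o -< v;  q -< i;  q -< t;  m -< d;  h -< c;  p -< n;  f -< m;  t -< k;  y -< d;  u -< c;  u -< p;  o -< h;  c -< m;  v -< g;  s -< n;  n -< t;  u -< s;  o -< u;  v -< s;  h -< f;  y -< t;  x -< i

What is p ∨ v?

Common upper bounds of {p, v}: k, n, t.
The least among these is n.

n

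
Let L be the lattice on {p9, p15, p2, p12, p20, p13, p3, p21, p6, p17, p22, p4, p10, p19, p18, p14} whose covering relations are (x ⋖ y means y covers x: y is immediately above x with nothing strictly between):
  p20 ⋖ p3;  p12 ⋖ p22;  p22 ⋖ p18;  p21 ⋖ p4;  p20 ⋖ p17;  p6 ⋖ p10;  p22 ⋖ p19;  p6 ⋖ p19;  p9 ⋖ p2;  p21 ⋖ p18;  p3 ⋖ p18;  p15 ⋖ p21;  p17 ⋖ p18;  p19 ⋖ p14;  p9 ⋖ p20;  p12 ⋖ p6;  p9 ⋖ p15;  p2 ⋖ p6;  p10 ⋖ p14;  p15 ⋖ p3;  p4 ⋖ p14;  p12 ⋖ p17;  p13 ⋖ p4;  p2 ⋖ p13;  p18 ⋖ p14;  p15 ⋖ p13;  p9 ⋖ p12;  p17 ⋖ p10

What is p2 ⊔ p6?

Common upper bounds of {p2, p6}: p10, p14, p19, p6.
The least among these is p6.

p6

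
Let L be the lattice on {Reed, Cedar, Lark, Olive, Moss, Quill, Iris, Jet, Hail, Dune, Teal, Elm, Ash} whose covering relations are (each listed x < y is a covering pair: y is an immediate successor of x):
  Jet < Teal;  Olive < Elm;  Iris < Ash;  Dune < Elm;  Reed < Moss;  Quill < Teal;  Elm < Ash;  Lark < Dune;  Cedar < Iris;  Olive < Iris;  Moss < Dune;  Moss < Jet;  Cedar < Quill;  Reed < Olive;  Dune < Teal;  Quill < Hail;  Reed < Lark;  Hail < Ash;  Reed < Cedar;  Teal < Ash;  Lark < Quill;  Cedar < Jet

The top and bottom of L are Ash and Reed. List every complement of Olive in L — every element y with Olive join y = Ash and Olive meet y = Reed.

Hail, Jet, Quill, Teal

Need y with Olive ∨ y = Ash and Olive ∧ y = Reed.
Checking each element gives: Hail, Jet, Quill, Teal.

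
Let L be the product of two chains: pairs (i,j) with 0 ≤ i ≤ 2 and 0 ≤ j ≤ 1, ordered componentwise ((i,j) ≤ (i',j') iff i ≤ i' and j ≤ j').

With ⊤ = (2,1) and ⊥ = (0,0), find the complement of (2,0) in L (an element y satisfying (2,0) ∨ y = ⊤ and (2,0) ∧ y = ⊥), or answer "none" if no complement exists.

(0,1)

Need y with (2,0) ∨ y = (2,1) and (2,0) ∧ y = (0,0).
Checking each element gives: (0,1).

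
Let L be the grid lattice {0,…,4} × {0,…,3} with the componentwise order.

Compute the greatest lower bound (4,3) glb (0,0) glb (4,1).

Common lower bounds of {(4,3), (0,0), (4,1)}: (0,0).
The greatest among these is (0,0).

(0,0)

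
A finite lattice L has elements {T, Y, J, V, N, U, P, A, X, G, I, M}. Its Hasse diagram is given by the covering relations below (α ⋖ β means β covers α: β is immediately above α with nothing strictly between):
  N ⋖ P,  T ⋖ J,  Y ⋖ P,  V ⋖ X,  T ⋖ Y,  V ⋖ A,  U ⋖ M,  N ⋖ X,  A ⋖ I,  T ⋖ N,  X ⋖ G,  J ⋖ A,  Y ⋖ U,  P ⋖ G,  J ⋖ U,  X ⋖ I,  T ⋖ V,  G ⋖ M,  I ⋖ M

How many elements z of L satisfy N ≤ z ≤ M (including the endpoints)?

6

The interval [N, M] = {G, I, M, N, P, X}, which has 6 elements.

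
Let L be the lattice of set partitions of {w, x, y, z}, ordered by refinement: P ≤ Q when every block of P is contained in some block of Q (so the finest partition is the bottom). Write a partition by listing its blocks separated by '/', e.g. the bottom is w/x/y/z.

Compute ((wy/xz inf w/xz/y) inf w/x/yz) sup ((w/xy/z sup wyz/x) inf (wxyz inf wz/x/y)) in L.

wz/x/y

wy/xz ∧ w/xz/y = w/xz/y
w/xz/y ∧ w/x/yz = w/x/y/z
w/xy/z ∨ wyz/x = wxyz
wxyz ∧ wz/x/y = wz/x/y
wxyz ∧ wz/x/y = wz/x/y
w/x/y/z ∨ wz/x/y = wz/x/y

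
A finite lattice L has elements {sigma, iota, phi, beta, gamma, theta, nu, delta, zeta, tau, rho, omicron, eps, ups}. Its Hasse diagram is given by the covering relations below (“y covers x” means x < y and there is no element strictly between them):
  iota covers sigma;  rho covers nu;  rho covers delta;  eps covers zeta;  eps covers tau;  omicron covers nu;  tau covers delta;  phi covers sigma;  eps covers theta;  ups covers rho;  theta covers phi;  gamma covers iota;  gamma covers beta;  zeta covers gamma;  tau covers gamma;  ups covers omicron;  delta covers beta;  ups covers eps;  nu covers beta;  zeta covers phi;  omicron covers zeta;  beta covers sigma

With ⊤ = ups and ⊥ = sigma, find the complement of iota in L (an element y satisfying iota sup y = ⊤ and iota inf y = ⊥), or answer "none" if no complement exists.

Need y with iota ∨ y = ups and iota ∧ y = sigma.
Checking each element gives: rho.

rho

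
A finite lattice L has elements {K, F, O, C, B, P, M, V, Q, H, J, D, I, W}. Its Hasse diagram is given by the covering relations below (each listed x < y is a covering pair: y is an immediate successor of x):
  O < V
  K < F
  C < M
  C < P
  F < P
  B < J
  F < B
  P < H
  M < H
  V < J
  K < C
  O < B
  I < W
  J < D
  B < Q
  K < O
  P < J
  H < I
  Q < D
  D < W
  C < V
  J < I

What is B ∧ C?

K

Common lower bounds of {B, C}: K.
The greatest among these is K.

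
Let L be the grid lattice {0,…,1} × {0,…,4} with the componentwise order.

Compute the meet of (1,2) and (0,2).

Common lower bounds of {(1,2), (0,2)}: (0,0), (0,1), (0,2).
The greatest among these is (0,2).

(0,2)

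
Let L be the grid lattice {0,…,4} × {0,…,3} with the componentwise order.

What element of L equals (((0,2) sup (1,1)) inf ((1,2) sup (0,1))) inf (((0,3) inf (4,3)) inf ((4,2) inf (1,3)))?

(0,2)

(0,2) ∨ (1,1) = (1,2)
(1,2) ∨ (0,1) = (1,2)
(1,2) ∧ (1,2) = (1,2)
(0,3) ∧ (4,3) = (0,3)
(4,2) ∧ (1,3) = (1,2)
(0,3) ∧ (1,2) = (0,2)
(1,2) ∧ (0,2) = (0,2)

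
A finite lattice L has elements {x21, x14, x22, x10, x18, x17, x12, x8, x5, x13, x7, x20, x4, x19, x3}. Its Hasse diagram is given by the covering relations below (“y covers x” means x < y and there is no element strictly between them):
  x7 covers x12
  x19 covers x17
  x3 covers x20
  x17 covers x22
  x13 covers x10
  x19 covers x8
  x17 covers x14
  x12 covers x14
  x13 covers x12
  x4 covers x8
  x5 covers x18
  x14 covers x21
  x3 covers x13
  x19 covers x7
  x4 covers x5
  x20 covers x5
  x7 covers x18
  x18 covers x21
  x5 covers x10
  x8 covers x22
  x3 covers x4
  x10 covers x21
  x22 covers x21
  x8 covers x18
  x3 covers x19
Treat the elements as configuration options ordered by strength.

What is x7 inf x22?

x21

Common lower bounds of {x7, x22}: x21.
The greatest among these is x21.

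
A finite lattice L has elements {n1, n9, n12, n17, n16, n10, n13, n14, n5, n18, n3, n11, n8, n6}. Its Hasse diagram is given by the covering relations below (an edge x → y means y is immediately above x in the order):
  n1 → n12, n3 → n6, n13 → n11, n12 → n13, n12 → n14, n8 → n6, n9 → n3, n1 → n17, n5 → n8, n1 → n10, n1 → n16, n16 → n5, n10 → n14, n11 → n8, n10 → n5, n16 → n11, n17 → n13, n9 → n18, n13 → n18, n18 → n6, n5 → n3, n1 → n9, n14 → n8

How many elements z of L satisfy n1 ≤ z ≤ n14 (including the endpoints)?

The interval [n1, n14] = {n1, n10, n12, n14}, which has 4 elements.

4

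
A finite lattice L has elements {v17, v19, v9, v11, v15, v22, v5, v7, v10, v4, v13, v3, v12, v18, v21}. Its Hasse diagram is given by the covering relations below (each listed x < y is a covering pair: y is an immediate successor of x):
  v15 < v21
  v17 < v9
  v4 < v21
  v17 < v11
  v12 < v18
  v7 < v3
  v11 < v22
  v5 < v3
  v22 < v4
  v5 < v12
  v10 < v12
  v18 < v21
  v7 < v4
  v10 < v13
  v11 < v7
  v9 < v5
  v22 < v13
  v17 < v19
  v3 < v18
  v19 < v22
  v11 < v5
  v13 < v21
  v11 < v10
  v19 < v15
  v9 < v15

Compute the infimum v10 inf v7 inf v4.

v11

Common lower bounds of {v10, v7, v4}: v11, v17.
The greatest among these is v11.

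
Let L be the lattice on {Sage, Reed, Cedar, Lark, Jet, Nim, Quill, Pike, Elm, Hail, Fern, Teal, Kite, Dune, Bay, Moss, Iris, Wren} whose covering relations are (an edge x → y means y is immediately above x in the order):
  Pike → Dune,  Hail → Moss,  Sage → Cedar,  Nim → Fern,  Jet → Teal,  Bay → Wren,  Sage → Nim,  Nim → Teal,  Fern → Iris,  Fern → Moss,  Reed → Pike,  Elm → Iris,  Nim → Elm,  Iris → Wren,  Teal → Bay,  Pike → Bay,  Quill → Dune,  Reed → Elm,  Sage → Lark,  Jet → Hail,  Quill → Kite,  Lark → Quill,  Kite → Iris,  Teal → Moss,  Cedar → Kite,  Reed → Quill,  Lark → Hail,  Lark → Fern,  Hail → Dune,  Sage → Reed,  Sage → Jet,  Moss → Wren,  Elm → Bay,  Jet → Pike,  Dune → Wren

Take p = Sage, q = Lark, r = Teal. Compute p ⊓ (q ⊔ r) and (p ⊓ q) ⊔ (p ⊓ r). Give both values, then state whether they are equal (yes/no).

Sage; Sage; yes

q ⊔ r = Moss, so p ⊓ (q ⊔ r) = Sage ⊓ Moss = Sage.
p ⊓ q = Sage and p ⊓ r = Sage, so (p ⊓ q) ⊔ (p ⊓ r) = Sage ⊔ Sage = Sage.
Equal: yes.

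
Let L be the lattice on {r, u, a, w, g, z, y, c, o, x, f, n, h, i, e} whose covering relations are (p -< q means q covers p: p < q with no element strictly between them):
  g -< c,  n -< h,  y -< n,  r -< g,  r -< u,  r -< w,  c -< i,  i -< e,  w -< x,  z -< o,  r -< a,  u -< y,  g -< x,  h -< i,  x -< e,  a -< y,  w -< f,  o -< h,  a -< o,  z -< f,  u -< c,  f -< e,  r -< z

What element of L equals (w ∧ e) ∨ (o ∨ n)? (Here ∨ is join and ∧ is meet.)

w ∧ e = w
o ∨ n = h
w ∨ h = e

e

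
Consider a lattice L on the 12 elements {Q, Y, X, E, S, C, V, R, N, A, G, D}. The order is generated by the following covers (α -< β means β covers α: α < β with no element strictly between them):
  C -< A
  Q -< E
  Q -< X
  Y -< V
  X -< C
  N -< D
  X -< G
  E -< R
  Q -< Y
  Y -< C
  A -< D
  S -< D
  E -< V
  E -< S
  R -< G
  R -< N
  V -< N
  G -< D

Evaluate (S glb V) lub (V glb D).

S ∧ V = E
V ∧ D = V
E ∨ V = V

V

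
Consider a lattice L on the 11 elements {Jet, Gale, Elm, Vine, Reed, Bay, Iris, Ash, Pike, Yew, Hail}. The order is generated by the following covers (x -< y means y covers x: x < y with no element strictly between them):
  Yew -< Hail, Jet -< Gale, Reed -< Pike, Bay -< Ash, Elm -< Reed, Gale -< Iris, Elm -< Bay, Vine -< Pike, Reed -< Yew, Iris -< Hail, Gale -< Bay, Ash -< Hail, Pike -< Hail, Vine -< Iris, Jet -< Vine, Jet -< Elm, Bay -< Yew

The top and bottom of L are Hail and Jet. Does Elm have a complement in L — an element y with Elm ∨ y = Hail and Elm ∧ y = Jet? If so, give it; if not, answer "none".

Iris

Need y with Elm ∨ y = Hail and Elm ∧ y = Jet.
Checking each element gives: Iris.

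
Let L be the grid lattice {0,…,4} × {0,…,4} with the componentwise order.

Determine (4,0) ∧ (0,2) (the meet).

In a product of chains, the meet is componentwise min, giving (0,0).

(0,0)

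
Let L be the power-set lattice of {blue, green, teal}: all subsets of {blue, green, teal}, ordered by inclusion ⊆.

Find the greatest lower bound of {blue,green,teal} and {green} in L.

Under ⊆, meet is intersection: {blue,green,teal} ∩ {green} = {green}.

{green}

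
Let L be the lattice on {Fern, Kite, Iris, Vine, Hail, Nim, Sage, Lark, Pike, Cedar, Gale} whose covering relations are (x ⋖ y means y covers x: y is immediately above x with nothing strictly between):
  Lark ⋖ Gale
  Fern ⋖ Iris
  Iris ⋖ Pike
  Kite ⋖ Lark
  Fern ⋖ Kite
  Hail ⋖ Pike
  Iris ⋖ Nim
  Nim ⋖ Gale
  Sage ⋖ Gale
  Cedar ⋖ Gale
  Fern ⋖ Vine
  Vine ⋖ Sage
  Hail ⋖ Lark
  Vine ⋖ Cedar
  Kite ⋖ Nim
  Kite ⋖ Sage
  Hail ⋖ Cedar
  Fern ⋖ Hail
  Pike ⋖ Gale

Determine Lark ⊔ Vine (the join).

Common upper bounds of {Lark, Vine}: Gale.
The least among these is Gale.

Gale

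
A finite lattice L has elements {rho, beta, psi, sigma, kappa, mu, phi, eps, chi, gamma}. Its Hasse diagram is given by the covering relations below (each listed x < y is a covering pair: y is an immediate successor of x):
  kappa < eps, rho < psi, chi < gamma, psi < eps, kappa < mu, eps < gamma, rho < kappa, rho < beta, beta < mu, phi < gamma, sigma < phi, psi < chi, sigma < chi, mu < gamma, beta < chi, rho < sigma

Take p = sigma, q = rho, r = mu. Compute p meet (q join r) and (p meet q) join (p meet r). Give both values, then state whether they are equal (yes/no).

rho; rho; yes

q join r = mu, so p meet (q join r) = sigma meet mu = rho.
p meet q = rho and p meet r = rho, so (p meet q) join (p meet r) = rho join rho = rho.
Equal: yes.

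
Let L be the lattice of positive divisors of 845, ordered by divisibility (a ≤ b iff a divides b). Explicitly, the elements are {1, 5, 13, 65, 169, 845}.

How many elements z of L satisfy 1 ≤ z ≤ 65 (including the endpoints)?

4

The interval [1, 65] = {1, 13, 5, 65}, which has 4 elements.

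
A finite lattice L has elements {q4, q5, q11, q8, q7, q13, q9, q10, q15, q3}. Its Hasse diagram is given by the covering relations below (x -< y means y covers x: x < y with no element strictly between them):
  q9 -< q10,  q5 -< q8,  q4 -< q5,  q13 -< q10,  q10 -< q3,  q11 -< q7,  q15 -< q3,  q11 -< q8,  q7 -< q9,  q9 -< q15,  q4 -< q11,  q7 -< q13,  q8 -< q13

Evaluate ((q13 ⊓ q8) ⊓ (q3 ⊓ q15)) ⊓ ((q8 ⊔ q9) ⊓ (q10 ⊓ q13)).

q13 ∧ q8 = q8
q3 ∧ q15 = q15
q8 ∧ q15 = q11
q8 ∨ q9 = q10
q10 ∧ q13 = q13
q10 ∧ q13 = q13
q11 ∧ q13 = q11

q11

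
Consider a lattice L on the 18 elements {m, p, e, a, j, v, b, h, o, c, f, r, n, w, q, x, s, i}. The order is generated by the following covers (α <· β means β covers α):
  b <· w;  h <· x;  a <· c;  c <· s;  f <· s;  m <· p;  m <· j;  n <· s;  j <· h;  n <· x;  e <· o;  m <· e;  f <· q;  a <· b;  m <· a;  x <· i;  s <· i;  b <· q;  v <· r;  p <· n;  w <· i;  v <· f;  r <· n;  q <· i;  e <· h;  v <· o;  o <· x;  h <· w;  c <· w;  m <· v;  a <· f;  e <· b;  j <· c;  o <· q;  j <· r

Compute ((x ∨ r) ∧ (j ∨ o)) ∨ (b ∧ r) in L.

x ∨ r = x
j ∨ o = x
x ∧ x = x
b ∧ r = m
x ∨ m = x

x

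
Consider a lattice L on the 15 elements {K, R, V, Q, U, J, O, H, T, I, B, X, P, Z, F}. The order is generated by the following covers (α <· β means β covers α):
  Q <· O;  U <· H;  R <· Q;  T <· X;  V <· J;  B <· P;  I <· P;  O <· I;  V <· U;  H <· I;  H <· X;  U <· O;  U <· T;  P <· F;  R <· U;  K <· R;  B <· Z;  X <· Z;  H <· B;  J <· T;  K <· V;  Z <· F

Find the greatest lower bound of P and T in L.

Common lower bounds of {P, T}: K, R, U, V.
The greatest among these is U.

U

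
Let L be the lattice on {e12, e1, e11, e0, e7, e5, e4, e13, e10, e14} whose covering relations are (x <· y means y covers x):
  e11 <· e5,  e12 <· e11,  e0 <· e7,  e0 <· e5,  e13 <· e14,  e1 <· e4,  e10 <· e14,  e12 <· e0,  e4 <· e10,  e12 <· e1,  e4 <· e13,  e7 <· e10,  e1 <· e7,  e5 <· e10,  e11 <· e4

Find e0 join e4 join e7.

Common upper bounds of {e0, e4, e7}: e10, e14.
The least among these is e10.

e10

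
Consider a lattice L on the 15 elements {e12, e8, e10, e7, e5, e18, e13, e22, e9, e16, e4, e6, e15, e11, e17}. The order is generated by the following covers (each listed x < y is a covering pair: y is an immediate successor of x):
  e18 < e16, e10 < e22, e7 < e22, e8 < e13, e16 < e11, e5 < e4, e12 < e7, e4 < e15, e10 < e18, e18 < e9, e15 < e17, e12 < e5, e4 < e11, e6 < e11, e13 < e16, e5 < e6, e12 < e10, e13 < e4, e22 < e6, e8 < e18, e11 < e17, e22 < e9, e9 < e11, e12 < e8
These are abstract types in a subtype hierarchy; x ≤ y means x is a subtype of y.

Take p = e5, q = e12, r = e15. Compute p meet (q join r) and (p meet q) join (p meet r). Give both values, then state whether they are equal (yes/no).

q join r = e15, so p meet (q join r) = e5 meet e15 = e5.
p meet q = e12 and p meet r = e5, so (p meet q) join (p meet r) = e12 join e5 = e5.
Equal: yes.

e5; e5; yes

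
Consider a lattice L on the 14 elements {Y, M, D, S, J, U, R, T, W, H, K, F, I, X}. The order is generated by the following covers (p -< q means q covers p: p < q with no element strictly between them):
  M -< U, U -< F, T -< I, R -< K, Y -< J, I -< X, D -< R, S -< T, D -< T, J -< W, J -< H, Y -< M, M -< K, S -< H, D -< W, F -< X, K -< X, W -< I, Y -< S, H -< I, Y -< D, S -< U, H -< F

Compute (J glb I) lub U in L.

F

J ∧ I = J
J ∨ U = F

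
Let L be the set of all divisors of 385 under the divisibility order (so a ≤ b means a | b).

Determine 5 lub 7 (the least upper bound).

In the divisibility order, the join is the least common multiple: lcm(5, 7) = 35.

35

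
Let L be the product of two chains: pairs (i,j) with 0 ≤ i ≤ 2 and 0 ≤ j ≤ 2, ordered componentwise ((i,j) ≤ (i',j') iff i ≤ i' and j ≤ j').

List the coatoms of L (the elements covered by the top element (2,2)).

(1,2), (2,1)

The coatoms are exactly the elements covered by (2,2): (1,2), (2,1).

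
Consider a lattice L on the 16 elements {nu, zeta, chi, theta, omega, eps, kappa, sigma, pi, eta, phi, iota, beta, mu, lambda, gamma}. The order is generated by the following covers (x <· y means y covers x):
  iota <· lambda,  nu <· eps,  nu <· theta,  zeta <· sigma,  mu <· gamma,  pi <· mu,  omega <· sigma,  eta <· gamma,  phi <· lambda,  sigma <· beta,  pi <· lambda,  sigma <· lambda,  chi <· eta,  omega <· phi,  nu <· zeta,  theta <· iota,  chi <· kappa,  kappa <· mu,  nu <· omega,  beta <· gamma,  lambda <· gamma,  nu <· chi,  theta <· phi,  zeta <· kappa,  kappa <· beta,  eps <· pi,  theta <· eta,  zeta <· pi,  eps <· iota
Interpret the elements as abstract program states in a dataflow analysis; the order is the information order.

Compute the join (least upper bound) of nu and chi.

Common upper bounds of {nu, chi}: beta, chi, eta, gamma, kappa, mu.
The least among these is chi.

chi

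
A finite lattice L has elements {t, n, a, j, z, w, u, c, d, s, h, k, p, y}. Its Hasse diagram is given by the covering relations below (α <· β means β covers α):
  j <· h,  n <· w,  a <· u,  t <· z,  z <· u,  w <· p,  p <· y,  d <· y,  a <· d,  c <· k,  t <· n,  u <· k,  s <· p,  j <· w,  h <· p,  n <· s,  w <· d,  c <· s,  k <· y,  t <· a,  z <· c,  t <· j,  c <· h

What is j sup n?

Common upper bounds of {j, n}: d, p, w, y.
The least among these is w.

w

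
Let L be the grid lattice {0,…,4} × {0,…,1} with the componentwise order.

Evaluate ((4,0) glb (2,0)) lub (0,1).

(2,1)

(4,0) ∧ (2,0) = (2,0)
(2,0) ∨ (0,1) = (2,1)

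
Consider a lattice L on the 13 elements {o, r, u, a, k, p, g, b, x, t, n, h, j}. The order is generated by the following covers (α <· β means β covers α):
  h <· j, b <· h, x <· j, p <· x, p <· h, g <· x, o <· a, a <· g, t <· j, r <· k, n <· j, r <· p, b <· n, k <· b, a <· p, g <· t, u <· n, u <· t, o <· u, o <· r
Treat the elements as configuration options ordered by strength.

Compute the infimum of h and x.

p

Common lower bounds of {h, x}: a, o, p, r.
The greatest among these is p.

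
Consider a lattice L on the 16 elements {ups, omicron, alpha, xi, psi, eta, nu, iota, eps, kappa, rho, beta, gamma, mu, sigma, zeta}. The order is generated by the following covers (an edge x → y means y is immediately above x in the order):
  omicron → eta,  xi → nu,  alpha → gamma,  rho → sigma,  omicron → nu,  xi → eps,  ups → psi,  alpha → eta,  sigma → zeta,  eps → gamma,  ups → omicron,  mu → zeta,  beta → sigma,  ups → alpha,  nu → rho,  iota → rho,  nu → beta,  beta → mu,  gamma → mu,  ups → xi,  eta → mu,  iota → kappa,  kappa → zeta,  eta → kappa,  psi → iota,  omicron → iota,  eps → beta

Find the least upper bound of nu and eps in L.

beta

Common upper bounds of {nu, eps}: beta, mu, sigma, zeta.
The least among these is beta.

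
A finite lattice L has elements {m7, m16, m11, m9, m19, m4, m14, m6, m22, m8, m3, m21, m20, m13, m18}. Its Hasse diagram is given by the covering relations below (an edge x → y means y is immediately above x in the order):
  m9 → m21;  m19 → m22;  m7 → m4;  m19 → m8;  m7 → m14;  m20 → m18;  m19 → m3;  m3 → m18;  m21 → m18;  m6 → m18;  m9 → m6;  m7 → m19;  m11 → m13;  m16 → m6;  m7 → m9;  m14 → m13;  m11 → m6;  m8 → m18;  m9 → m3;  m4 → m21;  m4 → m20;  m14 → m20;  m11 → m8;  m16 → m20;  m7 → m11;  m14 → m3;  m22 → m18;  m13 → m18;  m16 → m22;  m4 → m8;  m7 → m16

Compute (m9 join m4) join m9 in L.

m21

m9 ∨ m4 = m21
m21 ∨ m9 = m21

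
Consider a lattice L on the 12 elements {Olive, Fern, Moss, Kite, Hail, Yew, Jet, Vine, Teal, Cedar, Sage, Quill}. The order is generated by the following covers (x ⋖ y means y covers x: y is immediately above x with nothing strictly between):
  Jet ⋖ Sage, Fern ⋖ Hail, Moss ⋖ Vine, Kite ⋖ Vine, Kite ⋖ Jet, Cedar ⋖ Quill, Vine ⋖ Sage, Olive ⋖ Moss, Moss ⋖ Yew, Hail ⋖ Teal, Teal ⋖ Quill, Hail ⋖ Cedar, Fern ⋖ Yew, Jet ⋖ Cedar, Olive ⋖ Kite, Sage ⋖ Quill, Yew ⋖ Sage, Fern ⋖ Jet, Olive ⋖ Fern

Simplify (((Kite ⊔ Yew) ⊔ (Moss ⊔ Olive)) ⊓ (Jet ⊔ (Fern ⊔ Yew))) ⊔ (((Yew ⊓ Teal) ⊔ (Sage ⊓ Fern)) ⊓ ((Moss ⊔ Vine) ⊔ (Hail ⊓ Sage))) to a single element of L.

Sage

Kite ∨ Yew = Sage
Moss ∨ Olive = Moss
Sage ∨ Moss = Sage
Fern ∨ Yew = Yew
Jet ∨ Yew = Sage
Sage ∧ Sage = Sage
Yew ∧ Teal = Fern
Sage ∧ Fern = Fern
Fern ∨ Fern = Fern
Moss ∨ Vine = Vine
Hail ∧ Sage = Fern
Vine ∨ Fern = Sage
Fern ∧ Sage = Fern
Sage ∨ Fern = Sage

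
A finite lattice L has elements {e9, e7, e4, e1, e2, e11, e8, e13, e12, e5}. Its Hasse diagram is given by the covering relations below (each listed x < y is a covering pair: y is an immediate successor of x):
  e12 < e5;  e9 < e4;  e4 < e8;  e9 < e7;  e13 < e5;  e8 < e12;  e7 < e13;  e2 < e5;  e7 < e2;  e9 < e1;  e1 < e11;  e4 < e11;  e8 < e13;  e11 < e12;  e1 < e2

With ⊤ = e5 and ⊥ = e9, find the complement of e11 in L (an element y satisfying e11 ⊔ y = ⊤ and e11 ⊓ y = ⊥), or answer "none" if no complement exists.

Need y with e11 ∨ y = e5 and e11 ∧ y = e9.
Checking each element gives: e7.

e7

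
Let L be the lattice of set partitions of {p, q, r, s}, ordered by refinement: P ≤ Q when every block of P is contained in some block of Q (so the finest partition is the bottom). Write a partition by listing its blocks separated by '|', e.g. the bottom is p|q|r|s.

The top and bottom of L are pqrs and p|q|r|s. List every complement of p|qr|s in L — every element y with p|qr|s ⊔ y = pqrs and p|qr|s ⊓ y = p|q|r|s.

pqs|r, pq|rs, prs|q, pr|qs

Need y with p|qr|s ∨ y = pqrs and p|qr|s ∧ y = p|q|r|s.
Checking each element gives: pqs|r, pq|rs, prs|q, pr|qs.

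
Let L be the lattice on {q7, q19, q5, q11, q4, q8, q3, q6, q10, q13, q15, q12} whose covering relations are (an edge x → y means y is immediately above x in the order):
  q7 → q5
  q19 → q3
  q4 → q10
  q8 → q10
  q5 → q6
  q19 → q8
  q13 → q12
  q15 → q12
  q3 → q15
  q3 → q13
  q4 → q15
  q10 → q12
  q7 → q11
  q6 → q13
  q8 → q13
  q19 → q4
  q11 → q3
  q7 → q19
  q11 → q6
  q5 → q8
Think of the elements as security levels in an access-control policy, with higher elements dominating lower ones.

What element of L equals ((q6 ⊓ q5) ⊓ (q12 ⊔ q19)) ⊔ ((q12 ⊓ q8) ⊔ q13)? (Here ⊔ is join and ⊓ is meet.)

q13

q6 ∧ q5 = q5
q12 ∨ q19 = q12
q5 ∧ q12 = q5
q12 ∧ q8 = q8
q8 ∨ q13 = q13
q5 ∨ q13 = q13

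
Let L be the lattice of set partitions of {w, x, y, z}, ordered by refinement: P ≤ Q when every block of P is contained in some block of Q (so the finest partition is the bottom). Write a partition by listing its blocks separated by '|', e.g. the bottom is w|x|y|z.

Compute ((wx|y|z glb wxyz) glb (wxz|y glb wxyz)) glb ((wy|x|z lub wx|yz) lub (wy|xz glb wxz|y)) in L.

wx|y|z ∧ wxyz = wx|y|z
wxz|y ∧ wxyz = wxz|y
wx|y|z ∧ wxz|y = wx|y|z
wy|x|z ∨ wx|yz = wxyz
wy|xz ∧ wxz|y = w|xz|y
wxyz ∨ w|xz|y = wxyz
wx|y|z ∧ wxyz = wx|y|z

wx|y|z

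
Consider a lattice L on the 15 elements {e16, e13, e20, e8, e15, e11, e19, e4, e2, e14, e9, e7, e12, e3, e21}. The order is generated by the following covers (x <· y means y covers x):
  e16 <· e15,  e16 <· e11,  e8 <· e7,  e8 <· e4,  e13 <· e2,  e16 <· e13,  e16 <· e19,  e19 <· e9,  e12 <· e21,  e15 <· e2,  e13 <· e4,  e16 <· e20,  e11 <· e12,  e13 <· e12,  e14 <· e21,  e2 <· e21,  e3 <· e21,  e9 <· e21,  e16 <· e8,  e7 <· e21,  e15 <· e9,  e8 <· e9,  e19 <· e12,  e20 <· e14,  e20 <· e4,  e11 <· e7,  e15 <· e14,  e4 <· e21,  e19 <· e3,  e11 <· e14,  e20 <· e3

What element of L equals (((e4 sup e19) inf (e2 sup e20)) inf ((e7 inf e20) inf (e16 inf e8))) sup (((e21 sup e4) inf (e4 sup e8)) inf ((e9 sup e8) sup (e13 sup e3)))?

e4 ∨ e19 = e21
e2 ∨ e20 = e21
e21 ∧ e21 = e21
e7 ∧ e20 = e16
e16 ∧ e8 = e16
e16 ∧ e16 = e16
e21 ∧ e16 = e16
e21 ∨ e4 = e21
e4 ∨ e8 = e4
e21 ∧ e4 = e4
e9 ∨ e8 = e9
e13 ∨ e3 = e21
e9 ∨ e21 = e21
e4 ∧ e21 = e4
e16 ∨ e4 = e4

e4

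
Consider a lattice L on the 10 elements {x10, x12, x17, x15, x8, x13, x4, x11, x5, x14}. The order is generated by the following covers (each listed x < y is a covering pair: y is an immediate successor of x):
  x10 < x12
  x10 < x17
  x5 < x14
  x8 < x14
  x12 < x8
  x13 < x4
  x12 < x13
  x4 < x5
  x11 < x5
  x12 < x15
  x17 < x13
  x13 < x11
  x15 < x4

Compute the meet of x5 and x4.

x4

Common lower bounds of {x5, x4}: x10, x12, x13, x15, x17, x4.
The greatest among these is x4.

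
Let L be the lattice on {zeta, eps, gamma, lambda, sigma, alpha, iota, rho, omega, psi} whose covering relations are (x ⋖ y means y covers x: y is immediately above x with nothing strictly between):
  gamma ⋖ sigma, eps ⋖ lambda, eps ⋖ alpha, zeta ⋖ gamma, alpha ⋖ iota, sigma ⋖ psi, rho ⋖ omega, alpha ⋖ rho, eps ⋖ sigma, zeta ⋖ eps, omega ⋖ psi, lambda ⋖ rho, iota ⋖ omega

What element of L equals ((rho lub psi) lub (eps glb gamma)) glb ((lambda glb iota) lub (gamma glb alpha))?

eps

rho ∨ psi = psi
eps ∧ gamma = zeta
psi ∨ zeta = psi
lambda ∧ iota = eps
gamma ∧ alpha = zeta
eps ∨ zeta = eps
psi ∧ eps = eps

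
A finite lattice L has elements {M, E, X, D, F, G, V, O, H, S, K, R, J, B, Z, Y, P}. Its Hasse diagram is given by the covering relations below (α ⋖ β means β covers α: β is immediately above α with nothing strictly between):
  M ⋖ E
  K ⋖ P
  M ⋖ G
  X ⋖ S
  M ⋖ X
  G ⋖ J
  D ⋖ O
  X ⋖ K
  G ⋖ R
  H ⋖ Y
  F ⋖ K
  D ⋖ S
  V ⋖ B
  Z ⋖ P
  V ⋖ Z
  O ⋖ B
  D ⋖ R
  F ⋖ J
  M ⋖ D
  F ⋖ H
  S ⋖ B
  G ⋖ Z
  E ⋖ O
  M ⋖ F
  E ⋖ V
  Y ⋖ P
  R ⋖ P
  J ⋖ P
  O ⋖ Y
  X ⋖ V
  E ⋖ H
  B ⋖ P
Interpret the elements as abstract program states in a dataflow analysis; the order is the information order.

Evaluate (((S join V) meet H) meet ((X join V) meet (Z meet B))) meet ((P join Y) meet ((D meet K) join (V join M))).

E

S ∨ V = B
B ∧ H = E
X ∨ V = V
Z ∧ B = V
V ∧ V = V
E ∧ V = E
P ∨ Y = P
D ∧ K = M
V ∨ M = V
M ∨ V = V
P ∧ V = V
E ∧ V = E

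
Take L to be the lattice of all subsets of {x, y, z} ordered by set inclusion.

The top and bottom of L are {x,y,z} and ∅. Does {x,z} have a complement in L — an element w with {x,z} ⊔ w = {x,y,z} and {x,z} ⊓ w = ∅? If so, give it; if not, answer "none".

{y}

Need w with {x,z} ∨ w = {x,y,z} and {x,z} ∧ w = ∅.
Checking each element gives: {y}.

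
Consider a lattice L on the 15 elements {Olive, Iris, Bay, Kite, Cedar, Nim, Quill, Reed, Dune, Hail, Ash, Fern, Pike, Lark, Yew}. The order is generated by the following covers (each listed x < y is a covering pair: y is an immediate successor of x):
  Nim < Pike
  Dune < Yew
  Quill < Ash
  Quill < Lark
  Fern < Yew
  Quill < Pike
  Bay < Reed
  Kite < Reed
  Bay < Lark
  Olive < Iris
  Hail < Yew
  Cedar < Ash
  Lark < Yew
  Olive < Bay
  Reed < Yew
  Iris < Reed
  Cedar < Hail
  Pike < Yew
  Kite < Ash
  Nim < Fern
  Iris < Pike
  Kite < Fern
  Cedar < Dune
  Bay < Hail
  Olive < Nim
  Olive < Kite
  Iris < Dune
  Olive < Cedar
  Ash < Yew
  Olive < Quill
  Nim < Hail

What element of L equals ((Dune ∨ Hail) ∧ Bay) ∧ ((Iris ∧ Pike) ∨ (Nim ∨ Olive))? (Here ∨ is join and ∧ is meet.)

Olive

Dune ∨ Hail = Yew
Yew ∧ Bay = Bay
Iris ∧ Pike = Iris
Nim ∨ Olive = Nim
Iris ∨ Nim = Pike
Bay ∧ Pike = Olive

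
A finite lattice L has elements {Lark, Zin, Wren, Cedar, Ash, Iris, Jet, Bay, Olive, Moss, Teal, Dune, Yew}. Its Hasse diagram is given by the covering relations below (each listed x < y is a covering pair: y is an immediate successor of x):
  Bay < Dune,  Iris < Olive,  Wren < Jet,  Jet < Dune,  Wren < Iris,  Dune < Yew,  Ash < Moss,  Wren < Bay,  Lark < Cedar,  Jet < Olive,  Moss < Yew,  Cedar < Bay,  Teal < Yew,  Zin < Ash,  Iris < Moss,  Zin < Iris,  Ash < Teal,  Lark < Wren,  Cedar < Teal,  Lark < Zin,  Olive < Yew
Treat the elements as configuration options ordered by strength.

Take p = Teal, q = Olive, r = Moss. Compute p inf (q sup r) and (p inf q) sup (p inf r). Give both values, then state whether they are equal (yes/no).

q sup r = Yew, so p inf (q sup r) = Teal inf Yew = Teal.
p inf q = Zin and p inf r = Ash, so (p inf q) sup (p inf r) = Zin sup Ash = Ash.
Equal: no.

Teal; Ash; no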